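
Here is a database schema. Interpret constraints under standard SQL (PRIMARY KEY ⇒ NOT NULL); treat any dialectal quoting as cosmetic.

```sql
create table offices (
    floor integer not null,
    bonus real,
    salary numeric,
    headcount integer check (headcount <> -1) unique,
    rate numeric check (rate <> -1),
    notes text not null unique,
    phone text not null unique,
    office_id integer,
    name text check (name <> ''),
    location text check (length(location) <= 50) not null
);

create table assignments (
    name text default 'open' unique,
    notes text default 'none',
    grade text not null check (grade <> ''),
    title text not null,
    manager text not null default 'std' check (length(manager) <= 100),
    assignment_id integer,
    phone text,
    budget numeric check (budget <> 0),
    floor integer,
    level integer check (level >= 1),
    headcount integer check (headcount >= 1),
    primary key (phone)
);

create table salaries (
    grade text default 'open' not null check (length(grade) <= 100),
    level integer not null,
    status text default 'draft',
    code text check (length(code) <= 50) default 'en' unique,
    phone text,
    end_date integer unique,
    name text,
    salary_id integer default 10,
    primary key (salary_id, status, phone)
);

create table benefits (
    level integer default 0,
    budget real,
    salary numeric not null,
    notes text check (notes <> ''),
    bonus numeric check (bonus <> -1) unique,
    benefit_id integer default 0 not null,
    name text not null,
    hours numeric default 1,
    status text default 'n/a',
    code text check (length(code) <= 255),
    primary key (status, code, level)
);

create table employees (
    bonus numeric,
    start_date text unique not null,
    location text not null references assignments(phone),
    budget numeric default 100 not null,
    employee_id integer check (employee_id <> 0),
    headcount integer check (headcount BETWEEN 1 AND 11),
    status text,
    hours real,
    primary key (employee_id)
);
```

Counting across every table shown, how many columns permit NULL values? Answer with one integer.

offices: 6 nullable (bonus, salary, headcount, rate, office_id, name — PK none and explicit NOT NULL columns excluded).
assignments: 7 nullable (name, notes, assignment_id, budget, floor, level, headcount — PK (phone) and explicit NOT NULL columns excluded).
salaries: 3 nullable (code, end_date, name — PK (salary_id, status, phone) and explicit NOT NULL columns excluded).
benefits: 4 nullable (budget, notes, bonus, hours — PK (status, code, level) and explicit NOT NULL columns excluded).
employees: 4 nullable (bonus, headcount, status, hours — PK (employee_id) and explicit NOT NULL columns excluded).
Total: 6 + 7 + 3 + 4 + 4 = 24.

24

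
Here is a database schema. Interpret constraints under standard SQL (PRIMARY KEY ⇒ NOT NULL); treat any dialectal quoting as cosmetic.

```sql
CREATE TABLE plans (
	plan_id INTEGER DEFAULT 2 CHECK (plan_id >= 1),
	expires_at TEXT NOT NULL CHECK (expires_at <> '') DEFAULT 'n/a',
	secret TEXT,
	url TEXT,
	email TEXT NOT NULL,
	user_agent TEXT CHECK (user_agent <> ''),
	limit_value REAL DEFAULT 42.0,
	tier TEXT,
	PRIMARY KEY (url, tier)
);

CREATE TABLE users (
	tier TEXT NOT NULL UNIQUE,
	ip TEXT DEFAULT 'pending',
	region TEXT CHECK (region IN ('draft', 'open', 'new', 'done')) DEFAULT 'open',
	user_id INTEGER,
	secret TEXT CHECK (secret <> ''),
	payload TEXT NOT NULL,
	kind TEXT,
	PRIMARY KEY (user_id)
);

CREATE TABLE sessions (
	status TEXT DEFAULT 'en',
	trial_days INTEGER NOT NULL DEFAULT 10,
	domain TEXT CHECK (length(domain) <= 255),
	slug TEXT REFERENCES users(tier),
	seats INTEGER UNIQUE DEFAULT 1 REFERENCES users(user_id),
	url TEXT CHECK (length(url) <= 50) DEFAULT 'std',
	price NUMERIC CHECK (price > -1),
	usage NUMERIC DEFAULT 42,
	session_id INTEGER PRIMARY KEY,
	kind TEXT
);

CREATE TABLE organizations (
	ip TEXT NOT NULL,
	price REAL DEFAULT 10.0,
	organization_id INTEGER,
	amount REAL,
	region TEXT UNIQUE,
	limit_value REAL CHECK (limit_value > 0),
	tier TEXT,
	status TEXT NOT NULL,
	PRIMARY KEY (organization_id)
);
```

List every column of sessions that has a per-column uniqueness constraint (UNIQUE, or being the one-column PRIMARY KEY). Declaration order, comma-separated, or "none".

seats, session_id

- status: no UNIQUE or single-column PK constraint.
- trial_days: no UNIQUE or single-column PK constraint.
- domain: no UNIQUE or single-column PK constraint.
- slug: no UNIQUE or single-column PK constraint.
- seats: declared UNIQUE → unique.
- url: no UNIQUE or single-column PK constraint.
- price: no UNIQUE or single-column PK constraint.
- usage: no UNIQUE or single-column PK constraint.
- session_id: single-column PRIMARY KEY → unique.
- kind: no UNIQUE or single-column PK constraint.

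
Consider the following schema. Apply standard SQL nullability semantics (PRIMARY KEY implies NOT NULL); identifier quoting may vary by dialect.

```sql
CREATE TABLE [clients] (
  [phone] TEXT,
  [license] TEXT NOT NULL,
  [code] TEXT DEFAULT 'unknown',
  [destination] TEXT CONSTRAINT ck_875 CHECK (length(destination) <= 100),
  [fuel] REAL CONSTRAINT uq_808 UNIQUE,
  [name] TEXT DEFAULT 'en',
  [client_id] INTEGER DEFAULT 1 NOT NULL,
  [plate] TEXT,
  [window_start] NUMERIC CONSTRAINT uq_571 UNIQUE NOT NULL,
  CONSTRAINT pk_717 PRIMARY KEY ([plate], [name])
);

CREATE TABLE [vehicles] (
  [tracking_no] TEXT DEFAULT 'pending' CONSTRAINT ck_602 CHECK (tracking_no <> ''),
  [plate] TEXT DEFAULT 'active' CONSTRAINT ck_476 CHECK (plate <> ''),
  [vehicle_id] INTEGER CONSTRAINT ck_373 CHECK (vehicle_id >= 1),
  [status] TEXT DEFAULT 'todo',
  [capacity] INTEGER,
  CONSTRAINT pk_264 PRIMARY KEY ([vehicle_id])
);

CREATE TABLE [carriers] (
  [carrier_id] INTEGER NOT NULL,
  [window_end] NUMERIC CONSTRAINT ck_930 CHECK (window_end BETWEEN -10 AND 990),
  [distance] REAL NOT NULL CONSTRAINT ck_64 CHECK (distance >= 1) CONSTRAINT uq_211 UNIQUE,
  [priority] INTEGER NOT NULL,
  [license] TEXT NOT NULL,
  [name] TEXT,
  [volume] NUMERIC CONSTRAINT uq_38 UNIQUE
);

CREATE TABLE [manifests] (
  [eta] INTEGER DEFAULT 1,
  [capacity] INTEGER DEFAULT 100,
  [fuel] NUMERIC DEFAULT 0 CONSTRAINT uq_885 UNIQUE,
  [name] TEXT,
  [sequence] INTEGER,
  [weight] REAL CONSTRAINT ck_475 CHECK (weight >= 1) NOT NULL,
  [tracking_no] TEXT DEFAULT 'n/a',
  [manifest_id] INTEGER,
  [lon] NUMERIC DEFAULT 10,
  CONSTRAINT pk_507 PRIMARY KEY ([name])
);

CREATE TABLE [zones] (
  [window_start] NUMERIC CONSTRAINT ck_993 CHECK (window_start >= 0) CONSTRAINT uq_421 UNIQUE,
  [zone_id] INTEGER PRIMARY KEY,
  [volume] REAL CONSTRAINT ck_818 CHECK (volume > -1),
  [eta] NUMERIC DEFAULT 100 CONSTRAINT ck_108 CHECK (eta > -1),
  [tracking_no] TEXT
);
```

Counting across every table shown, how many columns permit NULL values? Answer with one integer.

22

clients: 4 nullable (phone, code, destination, fuel — PK (plate, name) and explicit NOT NULL columns excluded).
vehicles: 4 nullable (tracking_no, plate, status, capacity — PK (vehicle_id) and explicit NOT NULL columns excluded).
carriers: 3 nullable (window_end, name, volume — PK none and explicit NOT NULL columns excluded).
manifests: 7 nullable (eta, capacity, fuel, sequence, tracking_no, manifest_id, lon — PK (name) and explicit NOT NULL columns excluded).
zones: 4 nullable (window_start, volume, eta, tracking_no — PK (zone_id) and explicit NOT NULL columns excluded).
Total: 4 + 4 + 3 + 7 + 4 = 22.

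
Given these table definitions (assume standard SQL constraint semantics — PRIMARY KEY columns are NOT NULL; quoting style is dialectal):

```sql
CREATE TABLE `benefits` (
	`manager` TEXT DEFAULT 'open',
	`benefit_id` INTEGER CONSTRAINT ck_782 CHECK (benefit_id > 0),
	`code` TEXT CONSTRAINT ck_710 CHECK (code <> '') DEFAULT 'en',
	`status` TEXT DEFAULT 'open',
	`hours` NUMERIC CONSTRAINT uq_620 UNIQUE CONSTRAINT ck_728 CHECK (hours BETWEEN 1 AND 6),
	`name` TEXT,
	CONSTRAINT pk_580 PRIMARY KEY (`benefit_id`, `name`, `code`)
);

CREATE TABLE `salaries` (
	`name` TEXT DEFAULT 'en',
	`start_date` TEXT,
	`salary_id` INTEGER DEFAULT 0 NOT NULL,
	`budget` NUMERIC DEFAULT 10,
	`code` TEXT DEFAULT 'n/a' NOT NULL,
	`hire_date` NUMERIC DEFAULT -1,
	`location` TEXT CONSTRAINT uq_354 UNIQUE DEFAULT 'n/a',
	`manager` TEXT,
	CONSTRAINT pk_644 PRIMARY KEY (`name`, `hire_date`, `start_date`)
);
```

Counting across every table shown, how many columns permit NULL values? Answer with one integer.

6

benefits: 3 nullable (manager, status, hours — PK (benefit_id, name, code) and explicit NOT NULL columns excluded).
salaries: 3 nullable (budget, location, manager — PK (name, hire_date, start_date) and explicit NOT NULL columns excluded).
Total: 3 + 3 = 6.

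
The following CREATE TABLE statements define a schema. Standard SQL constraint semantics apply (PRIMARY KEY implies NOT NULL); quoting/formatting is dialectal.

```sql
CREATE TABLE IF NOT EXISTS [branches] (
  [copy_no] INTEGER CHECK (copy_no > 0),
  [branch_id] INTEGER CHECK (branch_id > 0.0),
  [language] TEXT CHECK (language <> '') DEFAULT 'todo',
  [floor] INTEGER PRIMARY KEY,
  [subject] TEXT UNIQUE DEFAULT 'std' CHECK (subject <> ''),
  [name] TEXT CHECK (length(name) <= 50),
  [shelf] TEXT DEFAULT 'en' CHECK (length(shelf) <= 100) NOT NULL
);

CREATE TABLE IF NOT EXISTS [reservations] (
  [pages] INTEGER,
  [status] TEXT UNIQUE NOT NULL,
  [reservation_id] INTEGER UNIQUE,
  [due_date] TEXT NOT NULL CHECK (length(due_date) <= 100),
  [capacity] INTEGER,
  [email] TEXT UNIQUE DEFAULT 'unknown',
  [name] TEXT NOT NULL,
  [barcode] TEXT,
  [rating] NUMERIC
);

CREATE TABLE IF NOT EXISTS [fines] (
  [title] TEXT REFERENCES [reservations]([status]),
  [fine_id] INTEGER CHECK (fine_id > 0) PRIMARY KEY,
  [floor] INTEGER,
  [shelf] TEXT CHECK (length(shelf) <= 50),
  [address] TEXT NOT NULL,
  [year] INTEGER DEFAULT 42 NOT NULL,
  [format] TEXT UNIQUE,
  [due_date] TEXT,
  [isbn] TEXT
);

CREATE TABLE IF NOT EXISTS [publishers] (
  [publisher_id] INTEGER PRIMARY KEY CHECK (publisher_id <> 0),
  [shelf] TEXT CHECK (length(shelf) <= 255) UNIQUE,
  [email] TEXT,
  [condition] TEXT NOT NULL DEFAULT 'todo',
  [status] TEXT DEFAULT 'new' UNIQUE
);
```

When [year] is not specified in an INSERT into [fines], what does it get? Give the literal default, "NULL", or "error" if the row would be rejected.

42

year has an explicit DEFAULT 42.
When the column is omitted from an INSERT, that default is used.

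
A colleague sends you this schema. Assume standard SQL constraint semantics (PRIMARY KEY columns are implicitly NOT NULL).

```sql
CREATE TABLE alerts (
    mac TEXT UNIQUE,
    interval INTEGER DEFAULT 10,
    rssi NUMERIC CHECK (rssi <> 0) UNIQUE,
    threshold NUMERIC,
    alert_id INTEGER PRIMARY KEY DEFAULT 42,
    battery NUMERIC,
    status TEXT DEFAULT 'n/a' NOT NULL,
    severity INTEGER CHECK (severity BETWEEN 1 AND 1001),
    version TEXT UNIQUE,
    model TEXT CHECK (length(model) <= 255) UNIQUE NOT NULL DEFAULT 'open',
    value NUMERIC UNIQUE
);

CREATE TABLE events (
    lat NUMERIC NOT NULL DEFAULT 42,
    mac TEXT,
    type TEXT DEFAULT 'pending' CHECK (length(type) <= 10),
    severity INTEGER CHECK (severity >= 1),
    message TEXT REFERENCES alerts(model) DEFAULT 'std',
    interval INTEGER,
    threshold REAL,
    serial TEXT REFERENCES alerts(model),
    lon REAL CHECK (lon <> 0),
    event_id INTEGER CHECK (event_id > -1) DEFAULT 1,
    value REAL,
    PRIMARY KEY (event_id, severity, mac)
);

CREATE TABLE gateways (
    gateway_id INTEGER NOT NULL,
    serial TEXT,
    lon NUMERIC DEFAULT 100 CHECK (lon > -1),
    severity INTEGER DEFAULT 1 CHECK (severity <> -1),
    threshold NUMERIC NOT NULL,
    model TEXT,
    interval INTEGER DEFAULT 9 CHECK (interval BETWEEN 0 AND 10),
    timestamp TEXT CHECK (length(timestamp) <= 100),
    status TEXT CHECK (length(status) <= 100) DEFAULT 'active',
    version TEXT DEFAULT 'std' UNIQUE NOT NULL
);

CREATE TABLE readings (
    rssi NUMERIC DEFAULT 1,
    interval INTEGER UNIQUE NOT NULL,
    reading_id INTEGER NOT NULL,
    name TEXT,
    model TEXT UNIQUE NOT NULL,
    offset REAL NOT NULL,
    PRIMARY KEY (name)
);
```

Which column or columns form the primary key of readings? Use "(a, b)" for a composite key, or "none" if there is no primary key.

name

name is declared PRIMARY KEY as a table-level PRIMARY KEY clause.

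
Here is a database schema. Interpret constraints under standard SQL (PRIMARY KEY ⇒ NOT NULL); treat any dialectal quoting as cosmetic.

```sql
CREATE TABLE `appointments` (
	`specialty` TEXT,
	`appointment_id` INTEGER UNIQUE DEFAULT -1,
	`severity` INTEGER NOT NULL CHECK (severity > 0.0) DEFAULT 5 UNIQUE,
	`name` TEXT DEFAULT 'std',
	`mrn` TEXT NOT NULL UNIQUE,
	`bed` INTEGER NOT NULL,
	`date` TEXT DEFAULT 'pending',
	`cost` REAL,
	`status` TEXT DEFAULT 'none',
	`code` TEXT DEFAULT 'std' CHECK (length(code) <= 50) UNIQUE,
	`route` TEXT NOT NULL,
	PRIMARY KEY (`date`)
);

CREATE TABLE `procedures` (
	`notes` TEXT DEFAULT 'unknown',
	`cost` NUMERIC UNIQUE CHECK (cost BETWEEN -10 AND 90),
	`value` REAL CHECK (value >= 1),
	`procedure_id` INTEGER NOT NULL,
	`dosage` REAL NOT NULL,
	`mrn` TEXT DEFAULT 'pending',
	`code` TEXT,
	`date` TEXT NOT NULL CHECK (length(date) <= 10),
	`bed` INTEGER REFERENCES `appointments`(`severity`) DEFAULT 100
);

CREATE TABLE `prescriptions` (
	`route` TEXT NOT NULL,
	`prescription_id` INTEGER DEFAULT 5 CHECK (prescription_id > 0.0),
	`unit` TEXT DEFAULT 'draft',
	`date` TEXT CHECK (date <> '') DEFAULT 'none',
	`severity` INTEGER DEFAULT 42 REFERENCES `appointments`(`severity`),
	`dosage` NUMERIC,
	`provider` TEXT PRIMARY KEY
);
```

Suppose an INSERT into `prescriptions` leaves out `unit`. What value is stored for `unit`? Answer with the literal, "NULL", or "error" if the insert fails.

'draft'

unit has an explicit DEFAULT 'draft'.
When the column is omitted from an INSERT, that default is used.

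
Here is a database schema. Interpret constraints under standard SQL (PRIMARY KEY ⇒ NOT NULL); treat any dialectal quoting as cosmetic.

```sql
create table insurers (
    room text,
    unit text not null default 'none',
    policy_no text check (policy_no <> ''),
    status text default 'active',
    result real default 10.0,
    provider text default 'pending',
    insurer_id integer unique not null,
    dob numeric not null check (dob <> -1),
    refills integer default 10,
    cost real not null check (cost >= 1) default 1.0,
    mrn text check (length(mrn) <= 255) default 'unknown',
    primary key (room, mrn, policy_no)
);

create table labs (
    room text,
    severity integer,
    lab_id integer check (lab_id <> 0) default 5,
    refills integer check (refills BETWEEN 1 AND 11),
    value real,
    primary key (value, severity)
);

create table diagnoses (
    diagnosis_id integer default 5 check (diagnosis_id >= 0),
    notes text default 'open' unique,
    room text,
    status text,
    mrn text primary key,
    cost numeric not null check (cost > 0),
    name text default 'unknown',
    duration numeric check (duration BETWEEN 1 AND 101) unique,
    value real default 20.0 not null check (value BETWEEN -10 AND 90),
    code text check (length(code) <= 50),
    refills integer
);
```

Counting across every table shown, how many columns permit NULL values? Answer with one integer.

15

insurers: 4 nullable (status, result, provider, refills — PK (room, mrn, policy_no) and explicit NOT NULL columns excluded).
labs: 3 nullable (room, lab_id, refills — PK (value, severity) and explicit NOT NULL columns excluded).
diagnoses: 8 nullable (diagnosis_id, notes, room, status, name, duration, code, refills — PK (mrn) and explicit NOT NULL columns excluded).
Total: 4 + 3 + 8 = 15.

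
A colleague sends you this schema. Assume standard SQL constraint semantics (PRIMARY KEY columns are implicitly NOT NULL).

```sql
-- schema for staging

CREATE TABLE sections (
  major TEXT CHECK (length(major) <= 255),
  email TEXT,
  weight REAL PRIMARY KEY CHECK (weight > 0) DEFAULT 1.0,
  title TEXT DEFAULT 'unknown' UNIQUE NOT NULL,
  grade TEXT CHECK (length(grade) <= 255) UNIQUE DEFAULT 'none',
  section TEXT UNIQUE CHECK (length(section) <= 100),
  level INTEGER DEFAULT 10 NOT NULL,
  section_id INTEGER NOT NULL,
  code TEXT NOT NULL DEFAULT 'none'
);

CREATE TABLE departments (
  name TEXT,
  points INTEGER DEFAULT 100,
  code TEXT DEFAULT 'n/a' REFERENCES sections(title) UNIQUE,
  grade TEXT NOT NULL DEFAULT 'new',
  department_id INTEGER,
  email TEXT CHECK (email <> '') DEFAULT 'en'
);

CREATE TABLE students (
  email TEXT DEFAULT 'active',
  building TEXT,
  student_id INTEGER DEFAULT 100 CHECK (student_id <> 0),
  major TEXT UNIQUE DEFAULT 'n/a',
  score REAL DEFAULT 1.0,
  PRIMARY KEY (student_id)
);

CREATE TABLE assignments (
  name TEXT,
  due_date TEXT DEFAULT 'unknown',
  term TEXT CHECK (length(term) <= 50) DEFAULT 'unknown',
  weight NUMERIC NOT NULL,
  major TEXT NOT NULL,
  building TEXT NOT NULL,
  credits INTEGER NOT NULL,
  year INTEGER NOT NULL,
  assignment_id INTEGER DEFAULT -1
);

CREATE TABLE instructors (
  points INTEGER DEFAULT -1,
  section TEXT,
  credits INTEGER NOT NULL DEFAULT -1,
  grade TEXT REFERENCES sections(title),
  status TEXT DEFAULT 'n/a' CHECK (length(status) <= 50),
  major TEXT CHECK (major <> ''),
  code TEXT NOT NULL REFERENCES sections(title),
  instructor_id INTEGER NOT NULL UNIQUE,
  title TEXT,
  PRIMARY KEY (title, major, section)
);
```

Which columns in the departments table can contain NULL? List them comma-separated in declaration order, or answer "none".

- name: no NOT NULL constraint applies → nullable.
- points: DEFAULT only fills an omitted column; an explicit NULL is still allowed → nullable.
- code: a foreign key column may be NULL unless separately constrained → nullable.
- grade: declared NOT NULL → not nullable.
- department_id: no NOT NULL constraint applies → nullable.
- email: CHECK does not forbid NULL (a CHECK constraint passes when its expression is NULL) → nullable.

name, points, code, department_id, email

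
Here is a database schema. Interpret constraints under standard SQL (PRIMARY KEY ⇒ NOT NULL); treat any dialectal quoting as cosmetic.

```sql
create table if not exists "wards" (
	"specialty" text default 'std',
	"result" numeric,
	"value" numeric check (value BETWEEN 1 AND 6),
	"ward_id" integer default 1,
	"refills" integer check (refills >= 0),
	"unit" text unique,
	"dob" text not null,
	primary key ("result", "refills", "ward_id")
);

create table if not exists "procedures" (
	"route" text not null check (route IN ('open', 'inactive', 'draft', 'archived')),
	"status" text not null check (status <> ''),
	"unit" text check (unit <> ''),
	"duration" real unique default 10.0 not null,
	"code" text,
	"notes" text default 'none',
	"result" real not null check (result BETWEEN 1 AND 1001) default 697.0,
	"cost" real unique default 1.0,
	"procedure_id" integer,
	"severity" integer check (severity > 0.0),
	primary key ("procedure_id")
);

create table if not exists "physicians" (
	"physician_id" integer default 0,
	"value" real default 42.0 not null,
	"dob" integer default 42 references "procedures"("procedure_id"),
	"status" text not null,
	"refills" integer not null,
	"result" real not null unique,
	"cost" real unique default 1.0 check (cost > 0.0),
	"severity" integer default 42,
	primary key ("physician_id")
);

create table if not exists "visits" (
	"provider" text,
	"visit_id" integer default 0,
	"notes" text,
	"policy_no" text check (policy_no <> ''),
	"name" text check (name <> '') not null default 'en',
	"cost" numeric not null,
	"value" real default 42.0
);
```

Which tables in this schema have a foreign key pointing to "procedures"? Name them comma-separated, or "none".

physicians

- physicians.dob references procedures(procedure_id).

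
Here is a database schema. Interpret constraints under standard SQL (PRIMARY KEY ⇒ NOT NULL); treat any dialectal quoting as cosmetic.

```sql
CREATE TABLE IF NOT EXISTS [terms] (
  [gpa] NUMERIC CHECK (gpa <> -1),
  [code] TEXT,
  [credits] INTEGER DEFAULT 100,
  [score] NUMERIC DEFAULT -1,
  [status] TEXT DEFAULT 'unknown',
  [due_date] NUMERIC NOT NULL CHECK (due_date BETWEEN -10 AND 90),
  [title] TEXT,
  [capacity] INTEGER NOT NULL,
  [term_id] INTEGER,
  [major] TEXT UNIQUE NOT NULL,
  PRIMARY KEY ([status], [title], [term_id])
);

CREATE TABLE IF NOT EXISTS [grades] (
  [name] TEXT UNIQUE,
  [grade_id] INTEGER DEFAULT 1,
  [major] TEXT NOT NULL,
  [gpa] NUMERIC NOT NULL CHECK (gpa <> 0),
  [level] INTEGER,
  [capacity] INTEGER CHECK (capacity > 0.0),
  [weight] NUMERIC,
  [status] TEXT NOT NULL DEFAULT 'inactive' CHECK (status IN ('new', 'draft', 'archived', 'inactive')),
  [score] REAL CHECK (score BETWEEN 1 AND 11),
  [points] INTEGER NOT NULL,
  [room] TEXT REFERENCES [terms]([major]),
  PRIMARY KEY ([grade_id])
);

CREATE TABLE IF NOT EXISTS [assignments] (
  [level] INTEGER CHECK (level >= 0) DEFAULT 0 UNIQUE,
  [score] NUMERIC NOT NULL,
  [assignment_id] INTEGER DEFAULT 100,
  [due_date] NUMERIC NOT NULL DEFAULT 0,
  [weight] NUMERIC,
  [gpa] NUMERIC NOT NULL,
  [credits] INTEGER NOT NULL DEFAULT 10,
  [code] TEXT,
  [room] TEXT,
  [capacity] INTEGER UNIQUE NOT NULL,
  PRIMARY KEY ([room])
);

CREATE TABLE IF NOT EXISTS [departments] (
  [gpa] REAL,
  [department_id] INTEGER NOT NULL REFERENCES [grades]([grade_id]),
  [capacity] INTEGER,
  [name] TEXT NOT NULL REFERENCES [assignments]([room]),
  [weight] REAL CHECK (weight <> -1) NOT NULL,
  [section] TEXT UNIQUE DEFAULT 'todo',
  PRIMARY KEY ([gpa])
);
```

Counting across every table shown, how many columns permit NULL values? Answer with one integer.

16

terms: 4 nullable (gpa, code, credits, score — PK (status, title, term_id) and explicit NOT NULL columns excluded).
grades: 6 nullable (name, level, capacity, weight, score, room — PK (grade_id) and explicit NOT NULL columns excluded).
assignments: 4 nullable (level, assignment_id, weight, code — PK (room) and explicit NOT NULL columns excluded).
departments: 2 nullable (capacity, section — PK (gpa) and explicit NOT NULL columns excluded).
Total: 4 + 6 + 4 + 2 = 16.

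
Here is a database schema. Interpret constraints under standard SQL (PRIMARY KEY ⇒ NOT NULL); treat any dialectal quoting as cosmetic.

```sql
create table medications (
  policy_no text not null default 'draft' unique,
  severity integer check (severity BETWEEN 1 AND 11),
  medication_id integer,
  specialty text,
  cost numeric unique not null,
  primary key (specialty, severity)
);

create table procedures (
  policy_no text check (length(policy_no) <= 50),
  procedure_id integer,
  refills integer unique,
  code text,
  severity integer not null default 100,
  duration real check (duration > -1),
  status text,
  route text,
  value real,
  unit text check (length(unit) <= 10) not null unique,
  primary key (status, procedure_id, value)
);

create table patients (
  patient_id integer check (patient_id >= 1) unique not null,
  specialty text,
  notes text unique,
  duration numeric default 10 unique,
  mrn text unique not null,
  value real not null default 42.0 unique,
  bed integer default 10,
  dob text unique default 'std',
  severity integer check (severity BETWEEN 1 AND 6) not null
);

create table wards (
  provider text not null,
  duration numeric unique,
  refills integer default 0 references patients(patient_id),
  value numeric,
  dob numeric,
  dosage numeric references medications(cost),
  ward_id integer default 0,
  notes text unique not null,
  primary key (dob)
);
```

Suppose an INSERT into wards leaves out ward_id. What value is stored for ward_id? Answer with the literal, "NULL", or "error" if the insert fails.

0

ward_id has an explicit DEFAULT 0.
When the column is omitted from an INSERT, that default is used.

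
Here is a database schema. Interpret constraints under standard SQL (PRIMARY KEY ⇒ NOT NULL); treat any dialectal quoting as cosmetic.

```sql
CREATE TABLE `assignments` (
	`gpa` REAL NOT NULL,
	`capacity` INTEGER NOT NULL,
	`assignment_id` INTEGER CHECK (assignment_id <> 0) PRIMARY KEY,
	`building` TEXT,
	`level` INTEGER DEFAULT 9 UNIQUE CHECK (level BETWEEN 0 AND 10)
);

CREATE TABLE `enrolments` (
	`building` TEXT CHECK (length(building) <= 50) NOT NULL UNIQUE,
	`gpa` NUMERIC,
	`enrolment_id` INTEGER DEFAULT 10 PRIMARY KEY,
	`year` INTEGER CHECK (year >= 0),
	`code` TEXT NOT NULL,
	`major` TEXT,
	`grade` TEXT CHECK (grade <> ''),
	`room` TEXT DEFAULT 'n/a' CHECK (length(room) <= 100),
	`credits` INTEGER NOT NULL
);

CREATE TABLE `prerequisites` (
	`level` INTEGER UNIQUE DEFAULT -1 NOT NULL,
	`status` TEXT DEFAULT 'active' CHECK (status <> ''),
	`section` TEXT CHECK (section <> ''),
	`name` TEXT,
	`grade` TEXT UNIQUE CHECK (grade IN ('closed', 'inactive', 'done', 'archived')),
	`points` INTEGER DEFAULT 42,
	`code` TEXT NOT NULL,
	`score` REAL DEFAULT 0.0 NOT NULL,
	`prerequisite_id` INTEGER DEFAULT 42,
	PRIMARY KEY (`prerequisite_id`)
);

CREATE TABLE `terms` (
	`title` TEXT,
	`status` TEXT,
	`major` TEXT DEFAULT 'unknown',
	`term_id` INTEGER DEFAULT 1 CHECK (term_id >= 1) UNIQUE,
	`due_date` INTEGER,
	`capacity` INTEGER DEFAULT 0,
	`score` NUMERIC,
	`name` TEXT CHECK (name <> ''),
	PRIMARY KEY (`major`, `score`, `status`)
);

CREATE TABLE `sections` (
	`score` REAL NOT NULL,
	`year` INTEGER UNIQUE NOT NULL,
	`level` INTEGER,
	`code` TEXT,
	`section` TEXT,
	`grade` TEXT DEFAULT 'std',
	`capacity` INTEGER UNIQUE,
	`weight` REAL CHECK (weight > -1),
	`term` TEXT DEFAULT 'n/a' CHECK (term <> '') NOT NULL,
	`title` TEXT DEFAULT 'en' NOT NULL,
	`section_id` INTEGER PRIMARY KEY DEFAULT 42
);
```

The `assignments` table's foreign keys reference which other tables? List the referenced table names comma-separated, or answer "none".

none

No column in assignments has a REFERENCES clause.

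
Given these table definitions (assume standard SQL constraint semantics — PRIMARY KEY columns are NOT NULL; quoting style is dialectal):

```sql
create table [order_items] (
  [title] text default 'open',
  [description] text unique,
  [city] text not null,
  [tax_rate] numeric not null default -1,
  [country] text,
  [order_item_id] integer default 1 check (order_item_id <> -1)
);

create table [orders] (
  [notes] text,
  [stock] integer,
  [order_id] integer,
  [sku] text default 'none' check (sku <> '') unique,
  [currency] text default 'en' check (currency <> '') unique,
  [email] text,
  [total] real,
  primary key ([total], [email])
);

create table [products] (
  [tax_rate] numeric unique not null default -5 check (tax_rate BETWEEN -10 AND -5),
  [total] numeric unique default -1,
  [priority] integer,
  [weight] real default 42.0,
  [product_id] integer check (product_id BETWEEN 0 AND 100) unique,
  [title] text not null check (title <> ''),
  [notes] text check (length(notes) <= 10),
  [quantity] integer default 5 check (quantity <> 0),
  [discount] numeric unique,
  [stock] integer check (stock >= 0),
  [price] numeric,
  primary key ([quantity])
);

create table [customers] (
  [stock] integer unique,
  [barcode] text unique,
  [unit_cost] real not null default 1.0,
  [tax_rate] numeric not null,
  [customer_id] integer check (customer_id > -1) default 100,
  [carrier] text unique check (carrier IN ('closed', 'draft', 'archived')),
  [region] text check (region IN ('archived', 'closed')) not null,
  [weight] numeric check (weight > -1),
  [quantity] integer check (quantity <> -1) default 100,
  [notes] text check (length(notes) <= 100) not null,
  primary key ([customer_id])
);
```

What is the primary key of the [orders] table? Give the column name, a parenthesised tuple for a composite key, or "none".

A table-level PRIMARY KEY clause names 2 columns: total, email.
This is a composite key — the combination is unique, not each column individually.

(total, email)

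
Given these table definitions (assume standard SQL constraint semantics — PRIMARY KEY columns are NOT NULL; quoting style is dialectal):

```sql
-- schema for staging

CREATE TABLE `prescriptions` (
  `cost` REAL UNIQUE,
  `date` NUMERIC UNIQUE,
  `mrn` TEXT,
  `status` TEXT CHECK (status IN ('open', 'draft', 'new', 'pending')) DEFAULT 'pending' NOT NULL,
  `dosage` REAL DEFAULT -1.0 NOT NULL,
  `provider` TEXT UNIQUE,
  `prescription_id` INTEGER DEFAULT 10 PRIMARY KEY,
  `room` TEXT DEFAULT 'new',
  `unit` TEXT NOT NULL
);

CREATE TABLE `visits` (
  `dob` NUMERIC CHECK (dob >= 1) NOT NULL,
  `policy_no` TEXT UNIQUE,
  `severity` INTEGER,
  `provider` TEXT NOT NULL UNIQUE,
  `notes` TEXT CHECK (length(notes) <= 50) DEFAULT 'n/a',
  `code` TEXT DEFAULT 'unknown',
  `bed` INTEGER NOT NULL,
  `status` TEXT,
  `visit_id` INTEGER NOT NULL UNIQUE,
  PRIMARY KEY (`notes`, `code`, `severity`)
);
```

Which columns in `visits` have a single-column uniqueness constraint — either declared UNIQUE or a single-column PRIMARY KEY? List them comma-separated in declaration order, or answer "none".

- dob: no UNIQUE or single-column PK constraint.
- policy_no: declared UNIQUE → unique.
- severity: part of a composite PRIMARY KEY — only the tuple is unique, not this column on its own.
- provider: declared UNIQUE → unique.
- notes: part of a composite PRIMARY KEY — only the tuple is unique, not this column on its own.
- code: part of a composite PRIMARY KEY — only the tuple is unique, not this column on its own.
- bed: no UNIQUE or single-column PK constraint.
- status: no UNIQUE or single-column PK constraint.
- visit_id: declared UNIQUE → unique.

policy_no, provider, visit_id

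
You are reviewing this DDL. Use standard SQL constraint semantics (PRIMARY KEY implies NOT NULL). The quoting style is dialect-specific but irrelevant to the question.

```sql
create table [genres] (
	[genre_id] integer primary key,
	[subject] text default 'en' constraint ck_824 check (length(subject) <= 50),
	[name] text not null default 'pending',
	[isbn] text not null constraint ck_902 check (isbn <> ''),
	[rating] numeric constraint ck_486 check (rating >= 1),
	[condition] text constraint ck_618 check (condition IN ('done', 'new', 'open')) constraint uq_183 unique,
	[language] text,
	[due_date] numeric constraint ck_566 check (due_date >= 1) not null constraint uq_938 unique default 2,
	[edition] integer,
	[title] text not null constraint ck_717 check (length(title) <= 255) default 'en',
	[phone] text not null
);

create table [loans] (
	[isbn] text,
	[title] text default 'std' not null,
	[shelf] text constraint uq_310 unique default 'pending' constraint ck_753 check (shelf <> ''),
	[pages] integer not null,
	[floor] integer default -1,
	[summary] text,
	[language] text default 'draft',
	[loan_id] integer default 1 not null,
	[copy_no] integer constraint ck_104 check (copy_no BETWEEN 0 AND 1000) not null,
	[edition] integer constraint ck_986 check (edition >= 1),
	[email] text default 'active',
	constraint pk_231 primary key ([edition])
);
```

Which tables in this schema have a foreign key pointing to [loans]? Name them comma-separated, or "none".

none

No REFERENCES clause anywhere in the schema names loans.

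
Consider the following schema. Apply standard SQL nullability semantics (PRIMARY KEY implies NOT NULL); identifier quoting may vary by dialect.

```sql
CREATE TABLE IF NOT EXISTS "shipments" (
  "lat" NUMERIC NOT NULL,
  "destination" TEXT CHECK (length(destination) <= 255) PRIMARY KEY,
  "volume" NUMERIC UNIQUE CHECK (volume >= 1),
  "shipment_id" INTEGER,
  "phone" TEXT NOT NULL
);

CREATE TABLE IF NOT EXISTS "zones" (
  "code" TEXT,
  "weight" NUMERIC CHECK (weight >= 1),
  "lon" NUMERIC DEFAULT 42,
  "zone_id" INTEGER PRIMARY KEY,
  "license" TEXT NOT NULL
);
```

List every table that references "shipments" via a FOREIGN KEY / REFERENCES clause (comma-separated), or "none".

No REFERENCES clause anywhere in the schema names shipments.

none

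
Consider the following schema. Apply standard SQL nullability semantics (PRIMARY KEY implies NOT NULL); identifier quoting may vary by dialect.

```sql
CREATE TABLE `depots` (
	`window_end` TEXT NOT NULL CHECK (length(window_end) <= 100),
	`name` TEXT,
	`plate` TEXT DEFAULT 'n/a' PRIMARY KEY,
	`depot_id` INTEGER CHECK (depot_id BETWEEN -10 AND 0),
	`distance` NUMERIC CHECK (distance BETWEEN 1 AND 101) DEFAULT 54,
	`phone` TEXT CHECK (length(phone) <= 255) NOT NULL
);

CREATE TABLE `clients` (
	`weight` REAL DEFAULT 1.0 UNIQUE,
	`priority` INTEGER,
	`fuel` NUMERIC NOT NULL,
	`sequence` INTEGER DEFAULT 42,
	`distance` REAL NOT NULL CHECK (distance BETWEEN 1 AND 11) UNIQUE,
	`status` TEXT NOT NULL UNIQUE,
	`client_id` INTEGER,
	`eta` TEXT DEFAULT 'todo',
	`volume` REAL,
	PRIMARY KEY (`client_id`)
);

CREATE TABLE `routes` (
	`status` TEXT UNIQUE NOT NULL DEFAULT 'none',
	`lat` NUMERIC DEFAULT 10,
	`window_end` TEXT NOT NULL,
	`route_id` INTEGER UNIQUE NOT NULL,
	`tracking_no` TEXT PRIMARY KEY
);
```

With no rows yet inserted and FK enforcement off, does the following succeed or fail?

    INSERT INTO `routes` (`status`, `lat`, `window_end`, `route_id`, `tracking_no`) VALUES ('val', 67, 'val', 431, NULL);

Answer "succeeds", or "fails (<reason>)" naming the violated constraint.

fails (NOT NULL on tracking_no)

tracking_no is explicitly set to NULL, but tracking_no is part of the PRIMARY KEY (implied NOT NULL).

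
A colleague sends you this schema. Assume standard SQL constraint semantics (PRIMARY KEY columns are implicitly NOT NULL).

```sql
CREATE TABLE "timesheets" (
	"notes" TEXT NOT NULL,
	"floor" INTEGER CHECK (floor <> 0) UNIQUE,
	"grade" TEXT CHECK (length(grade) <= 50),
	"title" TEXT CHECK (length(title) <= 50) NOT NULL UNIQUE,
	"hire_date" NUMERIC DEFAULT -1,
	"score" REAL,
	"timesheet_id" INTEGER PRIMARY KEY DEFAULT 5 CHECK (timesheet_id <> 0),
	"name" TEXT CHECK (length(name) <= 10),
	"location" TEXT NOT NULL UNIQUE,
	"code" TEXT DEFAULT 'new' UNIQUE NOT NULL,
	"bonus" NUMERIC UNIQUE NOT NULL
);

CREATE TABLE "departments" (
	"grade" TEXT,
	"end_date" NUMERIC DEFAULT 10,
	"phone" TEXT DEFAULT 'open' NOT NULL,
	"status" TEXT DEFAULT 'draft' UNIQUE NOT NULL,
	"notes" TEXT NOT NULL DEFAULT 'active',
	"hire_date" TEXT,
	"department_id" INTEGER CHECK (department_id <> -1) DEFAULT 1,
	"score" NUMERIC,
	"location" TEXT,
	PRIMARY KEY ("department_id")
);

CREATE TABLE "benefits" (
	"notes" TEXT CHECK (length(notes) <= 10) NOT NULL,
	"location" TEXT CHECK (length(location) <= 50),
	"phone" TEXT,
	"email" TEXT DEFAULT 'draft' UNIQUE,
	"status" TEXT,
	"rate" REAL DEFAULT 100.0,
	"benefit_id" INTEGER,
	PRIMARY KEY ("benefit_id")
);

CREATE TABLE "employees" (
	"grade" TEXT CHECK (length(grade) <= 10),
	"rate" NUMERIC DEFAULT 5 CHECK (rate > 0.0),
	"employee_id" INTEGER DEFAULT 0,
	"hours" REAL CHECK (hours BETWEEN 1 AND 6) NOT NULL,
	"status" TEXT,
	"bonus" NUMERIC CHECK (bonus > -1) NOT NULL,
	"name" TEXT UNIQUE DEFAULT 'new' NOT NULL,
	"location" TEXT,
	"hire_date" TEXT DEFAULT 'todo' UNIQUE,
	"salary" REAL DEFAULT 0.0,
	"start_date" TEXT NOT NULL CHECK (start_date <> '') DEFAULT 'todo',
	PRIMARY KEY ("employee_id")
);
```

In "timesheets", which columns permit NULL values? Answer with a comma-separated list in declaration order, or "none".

- notes: declared NOT NULL → not nullable.
- floor: CHECK does not forbid NULL (a CHECK constraint passes when its expression is NULL) → nullable.
- grade: CHECK does not forbid NULL (a CHECK constraint passes when its expression is NULL) → nullable.
- title: declared NOT NULL → not nullable.
- hire_date: DEFAULT only fills an omitted column; an explicit NULL is still allowed → nullable.
- score: no NOT NULL constraint applies → nullable.
- timesheet_id: part of the PRIMARY KEY, which implies NOT NULL → not nullable.
- name: CHECK does not forbid NULL (a CHECK constraint passes when its expression is NULL) → nullable.
- location: declared NOT NULL → not nullable.
- code: declared NOT NULL → not nullable.
- bonus: declared NOT NULL → not nullable.

floor, grade, hire_date, score, name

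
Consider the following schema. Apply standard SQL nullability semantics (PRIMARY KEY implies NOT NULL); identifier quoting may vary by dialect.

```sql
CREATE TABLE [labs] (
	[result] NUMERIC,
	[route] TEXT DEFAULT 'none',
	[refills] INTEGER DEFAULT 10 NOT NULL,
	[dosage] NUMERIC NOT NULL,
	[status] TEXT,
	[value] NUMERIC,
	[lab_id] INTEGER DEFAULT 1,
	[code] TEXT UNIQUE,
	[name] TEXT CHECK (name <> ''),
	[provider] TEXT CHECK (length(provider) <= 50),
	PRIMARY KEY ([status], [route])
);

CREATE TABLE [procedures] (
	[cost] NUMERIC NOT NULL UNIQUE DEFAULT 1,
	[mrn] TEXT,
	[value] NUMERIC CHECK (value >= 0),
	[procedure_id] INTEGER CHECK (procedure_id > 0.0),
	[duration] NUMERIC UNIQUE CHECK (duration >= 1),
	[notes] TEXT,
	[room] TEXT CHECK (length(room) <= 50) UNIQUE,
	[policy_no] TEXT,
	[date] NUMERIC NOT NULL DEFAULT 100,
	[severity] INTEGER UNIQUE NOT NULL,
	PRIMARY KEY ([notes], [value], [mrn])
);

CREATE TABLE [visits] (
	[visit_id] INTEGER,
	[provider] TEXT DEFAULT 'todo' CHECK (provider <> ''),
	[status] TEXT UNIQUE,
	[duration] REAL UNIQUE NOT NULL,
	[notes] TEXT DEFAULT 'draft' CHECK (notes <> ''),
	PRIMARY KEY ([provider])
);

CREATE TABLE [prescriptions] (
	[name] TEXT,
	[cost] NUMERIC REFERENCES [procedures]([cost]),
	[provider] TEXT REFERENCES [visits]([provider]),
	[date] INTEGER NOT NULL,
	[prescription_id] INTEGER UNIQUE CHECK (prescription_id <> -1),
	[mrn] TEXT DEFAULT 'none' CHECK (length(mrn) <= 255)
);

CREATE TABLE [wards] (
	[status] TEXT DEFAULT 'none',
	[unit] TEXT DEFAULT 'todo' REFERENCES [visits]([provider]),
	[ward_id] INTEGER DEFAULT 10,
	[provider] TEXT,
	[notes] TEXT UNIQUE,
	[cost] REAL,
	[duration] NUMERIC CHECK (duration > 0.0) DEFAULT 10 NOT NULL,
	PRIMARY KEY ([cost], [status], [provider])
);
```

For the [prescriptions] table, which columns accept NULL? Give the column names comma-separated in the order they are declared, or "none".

- name: no NOT NULL constraint applies → nullable.
- cost: a foreign key column may be NULL unless separately constrained → nullable.
- provider: a foreign key column may be NULL unless separately constrained → nullable.
- date: declared NOT NULL → not nullable.
- prescription_id: CHECK does not forbid NULL (a CHECK constraint passes when its expression is NULL) → nullable.
- mrn: CHECK does not forbid NULL (a CHECK constraint passes when its expression is NULL) → nullable.

name, cost, provider, prescription_id, mrn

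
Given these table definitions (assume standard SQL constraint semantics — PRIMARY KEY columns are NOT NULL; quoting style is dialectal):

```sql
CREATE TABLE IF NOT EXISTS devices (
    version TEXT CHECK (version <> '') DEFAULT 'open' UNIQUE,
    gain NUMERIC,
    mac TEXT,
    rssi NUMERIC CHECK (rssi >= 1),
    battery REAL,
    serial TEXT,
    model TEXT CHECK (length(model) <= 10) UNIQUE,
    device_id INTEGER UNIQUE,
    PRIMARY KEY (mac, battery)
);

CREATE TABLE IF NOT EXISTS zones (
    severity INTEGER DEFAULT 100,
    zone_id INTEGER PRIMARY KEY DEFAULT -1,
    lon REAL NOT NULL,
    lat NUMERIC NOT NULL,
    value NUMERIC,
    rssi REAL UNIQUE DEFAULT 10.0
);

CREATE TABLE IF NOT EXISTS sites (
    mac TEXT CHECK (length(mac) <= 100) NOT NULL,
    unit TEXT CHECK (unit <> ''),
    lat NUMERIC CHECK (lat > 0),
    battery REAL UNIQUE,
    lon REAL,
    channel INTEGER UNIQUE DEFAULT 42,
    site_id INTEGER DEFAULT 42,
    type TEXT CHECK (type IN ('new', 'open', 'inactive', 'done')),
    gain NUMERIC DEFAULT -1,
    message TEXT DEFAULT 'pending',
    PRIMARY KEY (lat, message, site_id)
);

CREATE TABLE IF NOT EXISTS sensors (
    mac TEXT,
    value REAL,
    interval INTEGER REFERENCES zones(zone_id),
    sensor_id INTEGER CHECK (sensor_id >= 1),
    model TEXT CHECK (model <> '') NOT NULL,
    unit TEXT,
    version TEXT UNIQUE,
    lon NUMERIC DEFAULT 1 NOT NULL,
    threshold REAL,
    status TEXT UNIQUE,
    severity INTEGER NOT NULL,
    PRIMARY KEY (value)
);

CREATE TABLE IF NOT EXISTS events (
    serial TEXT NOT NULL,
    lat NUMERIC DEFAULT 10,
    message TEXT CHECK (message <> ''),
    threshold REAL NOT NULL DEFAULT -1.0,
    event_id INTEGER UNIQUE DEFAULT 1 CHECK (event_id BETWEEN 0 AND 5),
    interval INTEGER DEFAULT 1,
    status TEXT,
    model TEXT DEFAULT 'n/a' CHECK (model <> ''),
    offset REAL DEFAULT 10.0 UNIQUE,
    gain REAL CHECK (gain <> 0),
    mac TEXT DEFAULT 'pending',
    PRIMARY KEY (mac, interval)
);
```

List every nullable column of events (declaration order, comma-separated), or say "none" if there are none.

- serial: declared NOT NULL → not nullable.
- lat: DEFAULT only fills an omitted column; an explicit NULL is still allowed → nullable.
- message: CHECK does not forbid NULL (a CHECK constraint passes when its expression is NULL) → nullable.
- threshold: declared NOT NULL → not nullable.
- event_id: CHECK does not forbid NULL (a CHECK constraint passes when its expression is NULL) → nullable.
- interval: part of the PRIMARY KEY, which implies NOT NULL → not nullable.
- status: no NOT NULL constraint applies → nullable.
- model: CHECK does not forbid NULL (a CHECK constraint passes when its expression is NULL) → nullable.
- offset: UNIQUE does not imply NOT NULL → nullable.
- gain: CHECK does not forbid NULL (a CHECK constraint passes when its expression is NULL) → nullable.
- mac: part of the PRIMARY KEY, which implies NOT NULL → not nullable.

lat, message, event_id, status, model, offset, gain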